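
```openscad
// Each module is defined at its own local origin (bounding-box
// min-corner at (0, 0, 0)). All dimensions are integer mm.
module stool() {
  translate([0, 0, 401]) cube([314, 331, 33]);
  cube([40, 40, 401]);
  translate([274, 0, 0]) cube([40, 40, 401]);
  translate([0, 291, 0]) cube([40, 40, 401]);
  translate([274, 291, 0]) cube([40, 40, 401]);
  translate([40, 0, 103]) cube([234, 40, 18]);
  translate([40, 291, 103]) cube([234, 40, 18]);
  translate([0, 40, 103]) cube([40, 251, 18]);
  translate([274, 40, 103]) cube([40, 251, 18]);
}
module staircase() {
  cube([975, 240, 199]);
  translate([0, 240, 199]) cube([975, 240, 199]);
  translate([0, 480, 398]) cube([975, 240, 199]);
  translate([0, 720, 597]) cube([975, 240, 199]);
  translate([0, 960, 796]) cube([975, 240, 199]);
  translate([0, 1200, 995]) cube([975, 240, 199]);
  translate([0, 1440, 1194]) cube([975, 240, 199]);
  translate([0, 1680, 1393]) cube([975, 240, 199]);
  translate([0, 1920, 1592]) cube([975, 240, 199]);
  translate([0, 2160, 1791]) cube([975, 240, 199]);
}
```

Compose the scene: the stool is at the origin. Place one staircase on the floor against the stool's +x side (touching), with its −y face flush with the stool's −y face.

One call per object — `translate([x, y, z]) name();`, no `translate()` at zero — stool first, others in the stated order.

stool();
translate([314, 0, 0]) staircase();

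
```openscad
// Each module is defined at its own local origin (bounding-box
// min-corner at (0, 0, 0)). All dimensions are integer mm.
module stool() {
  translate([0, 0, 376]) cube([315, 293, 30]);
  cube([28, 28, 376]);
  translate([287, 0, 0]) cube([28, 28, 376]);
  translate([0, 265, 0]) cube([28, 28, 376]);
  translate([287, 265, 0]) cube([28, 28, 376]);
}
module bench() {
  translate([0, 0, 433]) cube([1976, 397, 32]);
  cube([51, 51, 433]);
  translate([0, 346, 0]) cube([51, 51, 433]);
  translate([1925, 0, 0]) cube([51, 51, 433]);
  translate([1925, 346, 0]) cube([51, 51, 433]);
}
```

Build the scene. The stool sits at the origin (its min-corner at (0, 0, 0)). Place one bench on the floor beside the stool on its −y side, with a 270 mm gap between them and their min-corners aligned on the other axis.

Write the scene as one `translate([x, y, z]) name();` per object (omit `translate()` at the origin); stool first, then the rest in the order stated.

stool();
translate([0, -667, 0]) bench();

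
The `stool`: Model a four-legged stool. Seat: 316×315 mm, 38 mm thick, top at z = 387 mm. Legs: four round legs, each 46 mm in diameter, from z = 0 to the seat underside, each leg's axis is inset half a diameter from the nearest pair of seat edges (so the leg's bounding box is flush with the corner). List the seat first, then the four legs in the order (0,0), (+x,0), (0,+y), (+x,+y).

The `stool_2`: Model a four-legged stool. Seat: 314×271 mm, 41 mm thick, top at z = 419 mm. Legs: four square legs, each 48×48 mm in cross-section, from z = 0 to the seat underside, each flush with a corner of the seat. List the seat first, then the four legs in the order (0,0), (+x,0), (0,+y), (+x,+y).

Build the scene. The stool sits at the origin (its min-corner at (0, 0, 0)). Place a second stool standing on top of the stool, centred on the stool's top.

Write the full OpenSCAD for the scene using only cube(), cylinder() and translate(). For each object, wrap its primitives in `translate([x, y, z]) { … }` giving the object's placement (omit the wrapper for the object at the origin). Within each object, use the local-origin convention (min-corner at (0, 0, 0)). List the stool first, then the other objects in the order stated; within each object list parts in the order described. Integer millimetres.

translate([0, 0, 349]) cube([316, 315, 38]);
translate([23, 23, 0]) cylinder(h = 349, r = 23);
translate([293, 23, 0]) cylinder(h = 349, r = 23);
translate([23, 292, 0]) cylinder(h = 349, r = 23);
translate([293, 292, 0]) cylinder(h = 349, r = 23);
translate([1, 22, 387]) {
  translate([0, 0, 378]) cube([314, 271, 41]);
  cube([48, 48, 378]);
  translate([266, 0, 0]) cube([48, 48, 378]);
  translate([0, 223, 0]) cube([48, 48, 378]);
  translate([266, 223, 0]) cube([48, 48, 378]);
}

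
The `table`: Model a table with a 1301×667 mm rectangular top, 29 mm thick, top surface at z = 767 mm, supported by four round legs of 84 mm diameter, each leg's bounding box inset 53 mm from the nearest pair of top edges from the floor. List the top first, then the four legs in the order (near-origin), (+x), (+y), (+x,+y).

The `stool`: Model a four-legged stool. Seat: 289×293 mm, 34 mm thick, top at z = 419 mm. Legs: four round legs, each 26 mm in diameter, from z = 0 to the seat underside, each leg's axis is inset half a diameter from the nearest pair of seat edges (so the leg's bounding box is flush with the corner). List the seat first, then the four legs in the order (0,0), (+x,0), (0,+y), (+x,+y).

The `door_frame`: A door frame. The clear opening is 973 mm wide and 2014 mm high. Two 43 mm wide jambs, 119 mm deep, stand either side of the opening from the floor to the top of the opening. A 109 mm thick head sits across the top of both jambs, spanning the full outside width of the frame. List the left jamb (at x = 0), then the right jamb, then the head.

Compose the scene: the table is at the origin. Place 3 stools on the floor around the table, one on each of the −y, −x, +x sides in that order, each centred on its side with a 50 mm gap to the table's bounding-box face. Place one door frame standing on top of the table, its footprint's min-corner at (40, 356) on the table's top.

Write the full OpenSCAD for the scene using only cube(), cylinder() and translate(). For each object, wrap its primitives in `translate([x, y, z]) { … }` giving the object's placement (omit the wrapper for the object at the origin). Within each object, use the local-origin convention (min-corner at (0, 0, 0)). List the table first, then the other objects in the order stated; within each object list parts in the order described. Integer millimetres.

translate([0, 0, 738]) cube([1301, 667, 29]);
translate([95, 95, 0]) cylinder(h = 738, r = 42);
translate([1206, 95, 0]) cylinder(h = 738, r = 42);
translate([95, 572, 0]) cylinder(h = 738, r = 42);
translate([1206, 572, 0]) cylinder(h = 738, r = 42);
translate([506, -343, 0]) {
  translate([0, 0, 385]) cube([289, 293, 34]);
  translate([13, 13, 0]) cylinder(h = 385, r = 13);
  translate([276, 13, 0]) cylinder(h = 385, r = 13);
  translate([13, 280, 0]) cylinder(h = 385, r = 13);
  translate([276, 280, 0]) cylinder(h = 385, r = 13);
}
translate([-339, 187, 0]) {
  translate([0, 0, 385]) cube([289, 293, 34]);
  translate([13, 13, 0]) cylinder(h = 385, r = 13);
  translate([276, 13, 0]) cylinder(h = 385, r = 13);
  translate([13, 280, 0]) cylinder(h = 385, r = 13);
  translate([276, 280, 0]) cylinder(h = 385, r = 13);
}
translate([1351, 187, 0]) {
  translate([0, 0, 385]) cube([289, 293, 34]);
  translate([13, 13, 0]) cylinder(h = 385, r = 13);
  translate([276, 13, 0]) cylinder(h = 385, r = 13);
  translate([13, 280, 0]) cylinder(h = 385, r = 13);
  translate([276, 280, 0]) cylinder(h = 385, r = 13);
}
translate([40, 356, 767]) {
  cube([43, 119, 2014]);
  translate([1016, 0, 0]) cube([43, 119, 2014]);
  translate([0, 0, 2014]) cube([1059, 119, 109]);
}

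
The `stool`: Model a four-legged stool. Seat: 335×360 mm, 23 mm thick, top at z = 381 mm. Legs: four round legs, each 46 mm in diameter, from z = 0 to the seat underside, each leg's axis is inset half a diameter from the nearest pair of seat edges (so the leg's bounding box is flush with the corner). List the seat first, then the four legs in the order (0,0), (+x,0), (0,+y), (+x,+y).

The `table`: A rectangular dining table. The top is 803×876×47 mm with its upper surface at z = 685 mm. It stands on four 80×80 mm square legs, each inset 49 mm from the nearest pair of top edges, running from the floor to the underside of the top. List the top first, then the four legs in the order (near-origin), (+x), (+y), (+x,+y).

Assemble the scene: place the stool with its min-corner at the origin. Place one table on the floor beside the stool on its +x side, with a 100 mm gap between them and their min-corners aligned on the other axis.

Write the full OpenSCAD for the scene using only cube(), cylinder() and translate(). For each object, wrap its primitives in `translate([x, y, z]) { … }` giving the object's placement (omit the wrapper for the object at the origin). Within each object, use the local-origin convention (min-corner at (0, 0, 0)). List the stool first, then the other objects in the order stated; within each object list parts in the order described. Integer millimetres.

translate([0, 0, 358]) cube([335, 360, 23]);
translate([23, 23, 0]) cylinder(h = 358, r = 23);
translate([312, 23, 0]) cylinder(h = 358, r = 23);
translate([23, 337, 0]) cylinder(h = 358, r = 23);
translate([312, 337, 0]) cylinder(h = 358, r = 23);
translate([435, 0, 0]) {
  translate([0, 0, 638]) cube([803, 876, 47]);
  translate([49, 49, 0]) cube([80, 80, 638]);
  translate([674, 49, 0]) cube([80, 80, 638]);
  translate([49, 747, 0]) cube([80, 80, 638]);
  translate([674, 747, 0]) cube([80, 80, 638]);
}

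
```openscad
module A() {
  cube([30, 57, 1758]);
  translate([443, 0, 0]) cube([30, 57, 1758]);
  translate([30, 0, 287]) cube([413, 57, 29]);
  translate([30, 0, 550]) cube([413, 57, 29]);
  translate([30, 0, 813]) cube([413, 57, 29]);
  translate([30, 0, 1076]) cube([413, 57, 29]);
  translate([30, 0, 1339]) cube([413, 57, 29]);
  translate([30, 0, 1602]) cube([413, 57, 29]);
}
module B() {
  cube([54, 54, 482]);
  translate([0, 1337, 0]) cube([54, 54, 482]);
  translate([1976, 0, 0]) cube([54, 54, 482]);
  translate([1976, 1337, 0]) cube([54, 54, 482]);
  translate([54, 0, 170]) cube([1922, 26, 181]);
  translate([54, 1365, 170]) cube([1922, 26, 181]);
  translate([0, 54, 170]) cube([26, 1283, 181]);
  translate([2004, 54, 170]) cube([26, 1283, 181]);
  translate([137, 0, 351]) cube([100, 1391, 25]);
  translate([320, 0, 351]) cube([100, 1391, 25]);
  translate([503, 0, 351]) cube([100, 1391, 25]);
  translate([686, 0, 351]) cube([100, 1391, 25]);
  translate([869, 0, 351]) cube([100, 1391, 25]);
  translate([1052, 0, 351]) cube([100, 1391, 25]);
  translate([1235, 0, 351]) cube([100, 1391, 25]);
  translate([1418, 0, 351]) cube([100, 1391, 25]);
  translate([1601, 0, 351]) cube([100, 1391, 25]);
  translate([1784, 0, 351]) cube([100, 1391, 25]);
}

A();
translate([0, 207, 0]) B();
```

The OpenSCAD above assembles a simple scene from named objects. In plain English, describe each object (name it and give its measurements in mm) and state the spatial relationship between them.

A is a wooden ladder with two side rails of 30×57 mm section and 1758 mm height, set 473 mm apart overall. Between them run 6 rectangular rungs (57 mm deep, 29 mm thick), front faces flush with the rails' −y face. The bottom of the first rung is 287 mm above the floor and each subsequent rung is 263 mm higher than the one below.

B is a bed frame 2030 mm long (x) by 1391 mm wide (y). Four 54×54 mm corner posts, 482 mm tall, at the corners of the footprint. Four rails of 26 mm thickness and 181 mm height run between adjacent posts with their undersides at z = 170 mm, their outer faces flush with the outside of the frame (the two x-running rails run between the posts' inner faces; the two y-running rails run between the posts' inner faces). 10 slats, each 100 mm wide (x) and 25 mm thick, lie across the top of the two x-running rails, running the full 1391 mm width of the frame in y; the slats are evenly spaced along x between the inner faces of the end posts with equal gaps (rounded down to the nearest mm) at the −x end and between each pair — any rounding remainder accumulates at the +x end.

The bed frame is on the floor beside the ladder on its +y side.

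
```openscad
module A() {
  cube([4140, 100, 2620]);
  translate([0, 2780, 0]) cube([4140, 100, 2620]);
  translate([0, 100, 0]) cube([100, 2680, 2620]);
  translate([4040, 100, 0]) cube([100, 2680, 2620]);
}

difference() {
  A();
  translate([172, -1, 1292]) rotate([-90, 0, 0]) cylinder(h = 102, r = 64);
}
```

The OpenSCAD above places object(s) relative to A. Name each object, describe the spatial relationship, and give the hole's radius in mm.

A is a house frame. The house frame has a circular hole through its front wall. The hole's radius is 64 mm.

The subtracted cylinder has r = 64 mm.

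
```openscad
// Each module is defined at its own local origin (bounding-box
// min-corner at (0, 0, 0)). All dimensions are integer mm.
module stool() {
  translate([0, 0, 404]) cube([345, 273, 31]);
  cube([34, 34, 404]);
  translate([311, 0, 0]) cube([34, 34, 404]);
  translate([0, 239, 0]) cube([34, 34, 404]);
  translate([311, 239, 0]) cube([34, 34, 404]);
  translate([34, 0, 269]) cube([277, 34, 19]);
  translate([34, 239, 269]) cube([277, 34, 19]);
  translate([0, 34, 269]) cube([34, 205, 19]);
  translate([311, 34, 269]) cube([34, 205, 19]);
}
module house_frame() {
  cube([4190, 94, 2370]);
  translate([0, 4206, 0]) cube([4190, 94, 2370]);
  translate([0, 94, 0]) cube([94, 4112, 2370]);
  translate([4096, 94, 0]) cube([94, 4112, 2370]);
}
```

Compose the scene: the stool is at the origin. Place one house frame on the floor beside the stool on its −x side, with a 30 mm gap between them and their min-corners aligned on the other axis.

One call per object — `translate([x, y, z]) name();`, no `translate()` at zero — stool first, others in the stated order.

stool();
translate([-4220, 0, 0]) house_frame();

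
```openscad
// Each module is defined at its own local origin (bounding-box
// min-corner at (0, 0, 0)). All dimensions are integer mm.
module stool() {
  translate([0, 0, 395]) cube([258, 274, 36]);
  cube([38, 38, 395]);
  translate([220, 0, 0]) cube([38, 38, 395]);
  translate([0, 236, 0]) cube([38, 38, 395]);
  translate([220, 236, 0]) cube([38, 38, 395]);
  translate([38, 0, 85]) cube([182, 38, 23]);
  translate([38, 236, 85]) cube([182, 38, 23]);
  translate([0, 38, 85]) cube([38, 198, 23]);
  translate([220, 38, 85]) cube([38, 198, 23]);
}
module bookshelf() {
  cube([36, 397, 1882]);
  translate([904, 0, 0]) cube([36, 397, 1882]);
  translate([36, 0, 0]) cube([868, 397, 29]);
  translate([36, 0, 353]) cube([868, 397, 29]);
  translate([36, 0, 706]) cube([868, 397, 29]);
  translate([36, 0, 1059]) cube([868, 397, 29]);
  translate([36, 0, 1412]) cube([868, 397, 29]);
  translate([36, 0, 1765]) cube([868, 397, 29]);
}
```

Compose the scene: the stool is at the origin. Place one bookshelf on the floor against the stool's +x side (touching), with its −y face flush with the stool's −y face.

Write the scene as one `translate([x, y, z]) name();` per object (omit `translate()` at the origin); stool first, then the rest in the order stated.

stool();
translate([258, 0, 0]) bookshelf();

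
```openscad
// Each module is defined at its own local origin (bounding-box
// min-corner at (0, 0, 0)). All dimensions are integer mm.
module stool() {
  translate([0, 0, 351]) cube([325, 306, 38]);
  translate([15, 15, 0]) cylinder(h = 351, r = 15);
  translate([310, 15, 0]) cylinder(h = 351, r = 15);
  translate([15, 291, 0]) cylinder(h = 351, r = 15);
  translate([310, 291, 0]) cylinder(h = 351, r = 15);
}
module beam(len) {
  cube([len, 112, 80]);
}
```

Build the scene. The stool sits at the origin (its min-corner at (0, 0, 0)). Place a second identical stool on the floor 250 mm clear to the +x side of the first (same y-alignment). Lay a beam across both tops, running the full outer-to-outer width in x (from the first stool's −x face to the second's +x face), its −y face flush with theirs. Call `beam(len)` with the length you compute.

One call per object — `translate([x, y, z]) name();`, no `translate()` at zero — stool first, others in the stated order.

stool();
translate([575, 0, 0]) stool();
translate([0, 0, 389]) beam(900);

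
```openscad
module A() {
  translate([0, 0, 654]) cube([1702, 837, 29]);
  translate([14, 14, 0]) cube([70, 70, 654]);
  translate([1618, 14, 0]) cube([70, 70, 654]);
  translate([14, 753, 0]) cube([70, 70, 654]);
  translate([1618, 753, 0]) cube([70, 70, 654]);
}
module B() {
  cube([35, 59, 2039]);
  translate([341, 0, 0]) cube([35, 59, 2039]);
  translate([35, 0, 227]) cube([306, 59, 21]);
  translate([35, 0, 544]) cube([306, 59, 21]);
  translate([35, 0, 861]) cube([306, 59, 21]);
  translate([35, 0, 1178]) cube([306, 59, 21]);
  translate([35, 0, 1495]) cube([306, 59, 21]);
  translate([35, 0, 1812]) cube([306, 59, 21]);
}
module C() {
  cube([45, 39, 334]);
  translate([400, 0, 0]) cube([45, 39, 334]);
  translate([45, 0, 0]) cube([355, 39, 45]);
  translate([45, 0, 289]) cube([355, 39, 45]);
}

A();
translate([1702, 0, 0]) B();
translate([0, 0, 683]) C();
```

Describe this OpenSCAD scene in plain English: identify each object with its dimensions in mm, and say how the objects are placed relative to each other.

A is a rectangular dining table. The top is 1702×837×29 mm with its upper surface at z = 683 mm. It stands on four 70×70 mm square legs, each inset 14 mm from the nearest pair of top edges, running from the floor to the underside of the top.

B is a wooden ladder with two side rails of 35×59 mm section and 2039 mm height, set 376 mm apart overall. Between them run 6 rectangular rungs (59 mm deep, 21 mm thick), front faces flush with the rails' −y face. The bottom of the first rung is 227 mm above the floor and each subsequent rung is 317 mm higher than the one below.

C is a rectangular picture frame lying in the x–z plane (depth along y). The opening is 355 mm wide (x) by 244 mm tall (z), surrounded by a border 45 mm wide on all four sides. The frame is 39 mm deep and is made of two full-height vertical stiles with two horizontal rails fitted between them.

The ladder is against the table's +x side, with their −y faces flush. The picture frame is on top of the table.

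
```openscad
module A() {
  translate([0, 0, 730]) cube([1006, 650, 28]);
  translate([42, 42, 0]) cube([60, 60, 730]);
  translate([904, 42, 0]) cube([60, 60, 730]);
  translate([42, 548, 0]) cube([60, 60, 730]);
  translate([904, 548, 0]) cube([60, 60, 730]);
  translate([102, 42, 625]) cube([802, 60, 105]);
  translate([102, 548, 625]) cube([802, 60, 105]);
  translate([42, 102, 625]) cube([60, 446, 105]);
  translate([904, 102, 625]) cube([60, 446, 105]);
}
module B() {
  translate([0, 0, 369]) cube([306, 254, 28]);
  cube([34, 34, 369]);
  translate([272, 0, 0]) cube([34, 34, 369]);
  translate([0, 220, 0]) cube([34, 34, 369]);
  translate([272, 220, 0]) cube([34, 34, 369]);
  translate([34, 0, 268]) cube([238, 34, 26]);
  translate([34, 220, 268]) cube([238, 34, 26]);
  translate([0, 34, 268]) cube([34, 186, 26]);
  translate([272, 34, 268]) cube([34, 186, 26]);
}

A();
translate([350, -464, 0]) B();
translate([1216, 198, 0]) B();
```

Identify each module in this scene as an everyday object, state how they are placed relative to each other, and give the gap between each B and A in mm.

A is a table. B is a stool. Two stools sit around the table at the −y, +x sides. The gap between each stool and the table is 210 mm.

Each stool's nearest face is 210 mm from the table's bounding box.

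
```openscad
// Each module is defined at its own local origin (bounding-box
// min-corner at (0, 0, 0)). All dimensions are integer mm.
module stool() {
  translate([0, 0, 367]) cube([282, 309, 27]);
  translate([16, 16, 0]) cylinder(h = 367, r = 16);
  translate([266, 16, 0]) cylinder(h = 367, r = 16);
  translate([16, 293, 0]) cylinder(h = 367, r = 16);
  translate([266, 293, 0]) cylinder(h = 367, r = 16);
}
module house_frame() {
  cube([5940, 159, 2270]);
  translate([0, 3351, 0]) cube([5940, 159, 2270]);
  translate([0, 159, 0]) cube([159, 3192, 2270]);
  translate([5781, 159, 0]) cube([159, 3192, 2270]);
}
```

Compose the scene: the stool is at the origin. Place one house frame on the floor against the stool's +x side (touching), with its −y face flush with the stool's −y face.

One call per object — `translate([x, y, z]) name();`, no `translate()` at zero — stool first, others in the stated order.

stool();
translate([282, 0, 0]) house_frame();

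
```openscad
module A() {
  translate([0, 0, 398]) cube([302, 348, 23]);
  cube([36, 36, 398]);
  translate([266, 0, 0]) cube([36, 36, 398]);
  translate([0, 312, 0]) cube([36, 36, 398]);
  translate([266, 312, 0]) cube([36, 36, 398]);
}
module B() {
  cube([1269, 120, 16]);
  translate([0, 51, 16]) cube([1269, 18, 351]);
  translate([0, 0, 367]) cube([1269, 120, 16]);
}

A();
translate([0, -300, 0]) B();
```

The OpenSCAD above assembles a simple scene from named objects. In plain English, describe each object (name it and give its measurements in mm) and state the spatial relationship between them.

A is a simple wooden stool: a rectangular seat 302 mm (x) by 348 mm (y), 23 mm thick, top face at z = 421 mm, on four square legs, each 36×36 mm in cross-section. The legs rest on z = 0, each flush with a corner of the seat.

B is an I-beam lying along x, 1269 mm long. Overall section height 383 mm. Two flanges 120 mm wide (y) and 16 mm thick, one on the floor and one at the top; a web 18 mm thick runs between them, centred on the flange width.

The I-beam is on the floor beside the stool on its −y side.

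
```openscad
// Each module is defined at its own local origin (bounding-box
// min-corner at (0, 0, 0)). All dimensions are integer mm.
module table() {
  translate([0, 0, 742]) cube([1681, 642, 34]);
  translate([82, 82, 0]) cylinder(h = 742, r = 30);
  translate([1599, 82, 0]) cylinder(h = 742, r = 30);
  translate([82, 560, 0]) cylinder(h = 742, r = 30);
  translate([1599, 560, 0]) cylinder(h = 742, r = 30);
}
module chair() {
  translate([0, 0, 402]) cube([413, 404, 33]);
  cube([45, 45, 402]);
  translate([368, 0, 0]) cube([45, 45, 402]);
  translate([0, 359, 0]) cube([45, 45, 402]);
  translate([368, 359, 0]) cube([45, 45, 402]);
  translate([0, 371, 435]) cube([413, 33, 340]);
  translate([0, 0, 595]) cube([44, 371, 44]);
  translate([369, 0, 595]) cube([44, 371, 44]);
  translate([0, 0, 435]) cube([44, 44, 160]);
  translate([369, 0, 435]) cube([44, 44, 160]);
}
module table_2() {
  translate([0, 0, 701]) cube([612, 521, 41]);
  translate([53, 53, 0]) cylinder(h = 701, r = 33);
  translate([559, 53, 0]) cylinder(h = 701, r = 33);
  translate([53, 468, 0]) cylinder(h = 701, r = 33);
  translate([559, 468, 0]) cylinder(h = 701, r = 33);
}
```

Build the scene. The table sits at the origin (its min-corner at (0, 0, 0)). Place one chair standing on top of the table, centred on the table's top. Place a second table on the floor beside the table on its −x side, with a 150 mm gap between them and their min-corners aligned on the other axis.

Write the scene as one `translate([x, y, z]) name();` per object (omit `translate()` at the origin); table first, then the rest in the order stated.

table();
translate([634, 119, 776]) chair();
translate([-762, 0, 0]) table_2();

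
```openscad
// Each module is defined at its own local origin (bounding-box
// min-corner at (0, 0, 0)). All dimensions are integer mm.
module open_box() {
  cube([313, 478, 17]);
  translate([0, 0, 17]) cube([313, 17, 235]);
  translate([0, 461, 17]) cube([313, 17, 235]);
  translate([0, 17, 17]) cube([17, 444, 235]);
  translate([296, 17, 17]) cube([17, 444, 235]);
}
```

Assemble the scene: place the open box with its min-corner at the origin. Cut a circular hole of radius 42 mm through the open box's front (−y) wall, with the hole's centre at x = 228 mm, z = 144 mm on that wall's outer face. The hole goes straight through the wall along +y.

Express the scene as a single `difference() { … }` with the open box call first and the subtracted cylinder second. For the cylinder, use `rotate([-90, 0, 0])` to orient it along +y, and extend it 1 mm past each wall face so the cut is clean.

difference() {
  open_box();
  translate([228, -1, 144]) rotate([-90, 0, 0]) cylinder(h = 19, r = 42);
}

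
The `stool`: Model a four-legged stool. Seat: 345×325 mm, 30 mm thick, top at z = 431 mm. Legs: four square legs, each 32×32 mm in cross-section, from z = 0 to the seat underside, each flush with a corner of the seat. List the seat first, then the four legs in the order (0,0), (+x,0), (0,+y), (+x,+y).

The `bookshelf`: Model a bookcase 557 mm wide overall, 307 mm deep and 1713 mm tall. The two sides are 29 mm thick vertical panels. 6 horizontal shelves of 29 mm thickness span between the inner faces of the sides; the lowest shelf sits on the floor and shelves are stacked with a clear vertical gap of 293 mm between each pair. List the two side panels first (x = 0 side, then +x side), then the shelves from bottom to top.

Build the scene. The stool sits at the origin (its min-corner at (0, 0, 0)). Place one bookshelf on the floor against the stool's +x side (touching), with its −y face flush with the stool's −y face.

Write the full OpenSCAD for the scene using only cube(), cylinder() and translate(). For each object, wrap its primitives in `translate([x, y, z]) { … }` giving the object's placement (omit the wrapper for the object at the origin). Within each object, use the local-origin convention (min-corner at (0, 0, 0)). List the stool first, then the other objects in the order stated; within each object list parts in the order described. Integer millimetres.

translate([0, 0, 401]) cube([345, 325, 30]);
cube([32, 32, 401]);
translate([313, 0, 0]) cube([32, 32, 401]);
translate([0, 293, 0]) cube([32, 32, 401]);
translate([313, 293, 0]) cube([32, 32, 401]);
translate([345, 0, 0]) {
  cube([29, 307, 1713]);
  translate([528, 0, 0]) cube([29, 307, 1713]);
  translate([29, 0, 0]) cube([499, 307, 29]);
  translate([29, 0, 322]) cube([499, 307, 29]);
  translate([29, 0, 644]) cube([499, 307, 29]);
  translate([29, 0, 966]) cube([499, 307, 29]);
  translate([29, 0, 1288]) cube([499, 307, 29]);
  translate([29, 0, 1610]) cube([499, 307, 29]);
}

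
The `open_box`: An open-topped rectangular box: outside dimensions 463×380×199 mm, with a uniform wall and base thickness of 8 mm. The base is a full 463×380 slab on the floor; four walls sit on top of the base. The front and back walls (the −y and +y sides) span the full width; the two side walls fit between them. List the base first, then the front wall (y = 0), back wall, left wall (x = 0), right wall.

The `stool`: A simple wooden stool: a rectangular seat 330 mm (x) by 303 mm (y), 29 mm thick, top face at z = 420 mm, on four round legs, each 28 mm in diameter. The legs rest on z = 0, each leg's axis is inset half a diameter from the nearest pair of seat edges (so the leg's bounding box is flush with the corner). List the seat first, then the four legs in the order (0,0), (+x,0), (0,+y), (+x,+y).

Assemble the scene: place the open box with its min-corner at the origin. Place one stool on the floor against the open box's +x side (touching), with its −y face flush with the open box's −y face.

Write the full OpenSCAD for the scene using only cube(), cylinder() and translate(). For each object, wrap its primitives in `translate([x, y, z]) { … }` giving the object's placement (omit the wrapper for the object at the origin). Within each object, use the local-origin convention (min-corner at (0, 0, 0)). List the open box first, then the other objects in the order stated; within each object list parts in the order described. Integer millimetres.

cube([463, 380, 8]);
translate([0, 0, 8]) cube([463, 8, 191]);
translate([0, 372, 8]) cube([463, 8, 191]);
translate([0, 8, 8]) cube([8, 364, 191]);
translate([455, 8, 8]) cube([8, 364, 191]);
translate([463, 0, 0]) {
  translate([0, 0, 391]) cube([330, 303, 29]);
  translate([14, 14, 0]) cylinder(h = 391, r = 14);
  translate([316, 14, 0]) cylinder(h = 391, r = 14);
  translate([14, 289, 0]) cylinder(h = 391, r = 14);
  translate([316, 289, 0]) cylinder(h = 391, r = 14);
}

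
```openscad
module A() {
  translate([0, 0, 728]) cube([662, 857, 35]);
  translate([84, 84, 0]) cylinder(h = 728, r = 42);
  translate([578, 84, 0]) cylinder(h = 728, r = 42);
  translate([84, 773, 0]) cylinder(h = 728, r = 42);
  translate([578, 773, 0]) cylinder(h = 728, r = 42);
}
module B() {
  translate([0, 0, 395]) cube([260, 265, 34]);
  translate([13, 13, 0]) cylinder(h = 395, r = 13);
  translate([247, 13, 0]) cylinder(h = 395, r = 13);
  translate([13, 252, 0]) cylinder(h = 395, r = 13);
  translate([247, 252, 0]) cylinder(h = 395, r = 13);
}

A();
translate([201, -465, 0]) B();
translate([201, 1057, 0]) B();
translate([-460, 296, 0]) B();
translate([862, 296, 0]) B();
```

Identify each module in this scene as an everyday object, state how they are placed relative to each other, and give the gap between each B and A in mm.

Each stool's nearest face is 200 mm from the table's bounding box.

A is a table. B is a stool. Four stools sit around the table at the −y, +y, −x, +x sides. The gap between each stool and the table is 200 mm.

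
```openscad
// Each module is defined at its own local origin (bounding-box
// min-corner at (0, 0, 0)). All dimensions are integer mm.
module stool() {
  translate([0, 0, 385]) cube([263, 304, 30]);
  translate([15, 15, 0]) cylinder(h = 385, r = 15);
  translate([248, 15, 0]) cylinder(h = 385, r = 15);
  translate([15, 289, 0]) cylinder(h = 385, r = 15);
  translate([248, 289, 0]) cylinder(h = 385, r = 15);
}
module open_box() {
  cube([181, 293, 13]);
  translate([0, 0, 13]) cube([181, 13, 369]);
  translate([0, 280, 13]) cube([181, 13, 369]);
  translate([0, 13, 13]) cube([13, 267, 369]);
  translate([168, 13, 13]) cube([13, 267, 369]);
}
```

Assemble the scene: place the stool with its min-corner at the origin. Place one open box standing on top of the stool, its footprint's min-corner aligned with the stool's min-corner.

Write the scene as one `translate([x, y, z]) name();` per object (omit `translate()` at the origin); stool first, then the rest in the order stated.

stool();
translate([0, 0, 415]) open_box();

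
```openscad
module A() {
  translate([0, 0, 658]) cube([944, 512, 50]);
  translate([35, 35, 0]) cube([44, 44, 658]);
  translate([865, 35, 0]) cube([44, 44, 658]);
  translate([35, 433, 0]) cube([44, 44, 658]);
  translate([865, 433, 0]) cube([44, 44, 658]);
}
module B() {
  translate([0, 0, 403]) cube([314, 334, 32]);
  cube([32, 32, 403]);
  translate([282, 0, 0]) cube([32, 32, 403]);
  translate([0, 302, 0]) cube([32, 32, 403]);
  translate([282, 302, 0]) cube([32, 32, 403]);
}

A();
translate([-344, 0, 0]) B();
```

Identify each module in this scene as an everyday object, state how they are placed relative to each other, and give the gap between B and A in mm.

A is a table. B is a stool. The stool is on the floor beside the table on its −x side. The gap between the stool and the table is 30 mm.

The stool's nearest face is 30 mm from the table's −x face.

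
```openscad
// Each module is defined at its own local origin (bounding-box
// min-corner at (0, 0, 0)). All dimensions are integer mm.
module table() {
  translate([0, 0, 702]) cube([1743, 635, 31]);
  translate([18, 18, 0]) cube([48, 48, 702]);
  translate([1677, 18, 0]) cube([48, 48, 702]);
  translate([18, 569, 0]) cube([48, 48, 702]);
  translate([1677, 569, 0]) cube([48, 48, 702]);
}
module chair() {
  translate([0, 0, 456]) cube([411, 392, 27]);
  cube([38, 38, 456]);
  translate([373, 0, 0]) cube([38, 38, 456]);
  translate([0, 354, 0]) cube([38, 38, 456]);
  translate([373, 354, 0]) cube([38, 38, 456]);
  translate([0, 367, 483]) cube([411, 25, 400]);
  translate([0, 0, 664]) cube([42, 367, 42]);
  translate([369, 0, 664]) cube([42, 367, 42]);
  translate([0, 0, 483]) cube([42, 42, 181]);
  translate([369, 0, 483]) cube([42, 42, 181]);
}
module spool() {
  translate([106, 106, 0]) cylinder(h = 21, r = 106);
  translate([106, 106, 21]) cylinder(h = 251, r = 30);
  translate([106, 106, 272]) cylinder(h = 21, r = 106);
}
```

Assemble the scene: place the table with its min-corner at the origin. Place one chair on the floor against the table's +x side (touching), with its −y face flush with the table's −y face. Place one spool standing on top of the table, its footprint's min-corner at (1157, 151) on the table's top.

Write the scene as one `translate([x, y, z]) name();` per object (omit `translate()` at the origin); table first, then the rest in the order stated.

table();
translate([1743, 0, 0]) chair();
translate([1157, 151, 733]) spool();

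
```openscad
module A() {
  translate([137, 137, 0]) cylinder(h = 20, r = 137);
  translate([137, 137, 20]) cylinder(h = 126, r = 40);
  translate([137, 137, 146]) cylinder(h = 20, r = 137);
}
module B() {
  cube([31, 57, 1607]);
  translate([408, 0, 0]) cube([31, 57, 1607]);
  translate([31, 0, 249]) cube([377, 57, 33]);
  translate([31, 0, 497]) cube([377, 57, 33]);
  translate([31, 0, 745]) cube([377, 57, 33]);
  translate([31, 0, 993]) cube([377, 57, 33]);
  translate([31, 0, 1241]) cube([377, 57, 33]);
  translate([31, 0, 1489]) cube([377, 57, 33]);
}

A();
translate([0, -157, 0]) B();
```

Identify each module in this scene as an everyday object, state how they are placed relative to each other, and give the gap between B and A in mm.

A is a spool. B is a ladder. The ladder is on the floor beside the spool on its −y side. The gap between the ladder and the spool is 100 mm.

The ladder's nearest face is 100 mm from the spool's −y face.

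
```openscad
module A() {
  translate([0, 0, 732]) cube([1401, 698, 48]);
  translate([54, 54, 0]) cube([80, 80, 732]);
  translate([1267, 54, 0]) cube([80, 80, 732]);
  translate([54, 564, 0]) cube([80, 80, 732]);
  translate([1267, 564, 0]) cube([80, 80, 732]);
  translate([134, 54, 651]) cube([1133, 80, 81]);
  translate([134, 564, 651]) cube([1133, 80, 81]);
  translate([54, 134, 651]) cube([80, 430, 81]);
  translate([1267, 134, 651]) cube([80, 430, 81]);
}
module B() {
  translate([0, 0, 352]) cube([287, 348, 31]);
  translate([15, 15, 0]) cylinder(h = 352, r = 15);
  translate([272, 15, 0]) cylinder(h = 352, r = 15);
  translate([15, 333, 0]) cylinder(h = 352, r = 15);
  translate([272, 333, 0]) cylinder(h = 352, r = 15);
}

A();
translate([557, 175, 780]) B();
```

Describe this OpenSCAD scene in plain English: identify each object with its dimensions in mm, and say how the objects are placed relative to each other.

A is a table: top 1401 mm (x) × 698 mm (y), 48 mm thick, upper face at z = 780 mm, on four 80×80 mm square legs, each inset 54 mm from the nearest pair of top edges, running from z = 0 to the bottom of the top. Four apron rails, 80 mm thick and 81 mm tall, run between adjacent legs with their top edges flush with the underside of the top and their outer faces flush with the legs' outer faces.

B is a four-legged stool. The seat is 287×348 mm, 31 mm thick, top at z = 383 mm. It stands on four round legs, each 30 mm in diameter, from z = 0 to the seat underside, each leg's axis is inset half a diameter from the nearest pair of seat edges (so the leg's bounding box is flush with the corner).

The stool is on top of the table, centred.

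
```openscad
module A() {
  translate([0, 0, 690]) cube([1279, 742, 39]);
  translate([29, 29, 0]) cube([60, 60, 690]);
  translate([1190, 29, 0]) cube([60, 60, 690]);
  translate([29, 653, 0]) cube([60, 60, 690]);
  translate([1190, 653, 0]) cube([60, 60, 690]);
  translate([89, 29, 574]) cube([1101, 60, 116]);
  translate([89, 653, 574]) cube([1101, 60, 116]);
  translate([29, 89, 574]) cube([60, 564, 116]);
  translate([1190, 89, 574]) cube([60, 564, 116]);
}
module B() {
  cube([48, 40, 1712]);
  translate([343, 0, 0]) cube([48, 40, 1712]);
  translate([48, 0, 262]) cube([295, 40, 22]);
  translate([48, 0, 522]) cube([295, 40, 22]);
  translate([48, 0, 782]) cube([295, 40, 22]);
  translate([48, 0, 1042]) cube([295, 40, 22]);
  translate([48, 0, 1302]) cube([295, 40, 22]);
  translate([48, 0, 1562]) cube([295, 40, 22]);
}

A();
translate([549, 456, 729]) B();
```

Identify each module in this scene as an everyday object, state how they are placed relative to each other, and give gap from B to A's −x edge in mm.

The ladder's min-x is at 549; the table's min-x is 0; gap = 549 mm.

A is a table. B is a ladder. The ladder is on top of the table. The gap from the ladder to the table's −x edge is 549 mm.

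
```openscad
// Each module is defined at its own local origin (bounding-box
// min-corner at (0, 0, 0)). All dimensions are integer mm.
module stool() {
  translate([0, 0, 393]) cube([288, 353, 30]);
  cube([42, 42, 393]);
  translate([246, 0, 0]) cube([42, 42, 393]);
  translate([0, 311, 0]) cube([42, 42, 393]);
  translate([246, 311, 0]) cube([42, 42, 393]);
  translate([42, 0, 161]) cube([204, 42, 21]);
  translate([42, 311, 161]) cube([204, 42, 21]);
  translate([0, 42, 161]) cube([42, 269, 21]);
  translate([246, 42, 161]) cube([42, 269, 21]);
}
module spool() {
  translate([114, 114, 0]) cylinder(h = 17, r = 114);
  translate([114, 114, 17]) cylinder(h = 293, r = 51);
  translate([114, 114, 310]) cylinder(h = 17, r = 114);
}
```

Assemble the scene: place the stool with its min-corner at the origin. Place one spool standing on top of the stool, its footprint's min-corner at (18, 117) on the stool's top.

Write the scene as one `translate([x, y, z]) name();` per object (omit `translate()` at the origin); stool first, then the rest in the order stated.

stool();
translate([18, 117, 423]) spool();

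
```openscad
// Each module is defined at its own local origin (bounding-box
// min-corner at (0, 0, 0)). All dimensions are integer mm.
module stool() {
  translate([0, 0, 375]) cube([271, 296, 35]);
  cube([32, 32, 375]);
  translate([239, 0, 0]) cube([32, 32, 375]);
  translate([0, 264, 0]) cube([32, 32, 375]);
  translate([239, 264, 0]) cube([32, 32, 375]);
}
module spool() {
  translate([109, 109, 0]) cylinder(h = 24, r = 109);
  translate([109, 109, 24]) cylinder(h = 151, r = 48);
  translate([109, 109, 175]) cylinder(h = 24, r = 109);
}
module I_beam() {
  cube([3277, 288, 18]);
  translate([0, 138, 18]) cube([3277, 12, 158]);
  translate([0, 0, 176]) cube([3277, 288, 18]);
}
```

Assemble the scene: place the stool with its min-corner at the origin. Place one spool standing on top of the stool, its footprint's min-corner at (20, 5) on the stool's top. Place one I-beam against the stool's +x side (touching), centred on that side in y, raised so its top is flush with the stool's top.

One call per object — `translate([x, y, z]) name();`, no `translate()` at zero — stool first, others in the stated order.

stool();
translate([20, 5, 410]) spool();
translate([271, 4, 216]) I_beam();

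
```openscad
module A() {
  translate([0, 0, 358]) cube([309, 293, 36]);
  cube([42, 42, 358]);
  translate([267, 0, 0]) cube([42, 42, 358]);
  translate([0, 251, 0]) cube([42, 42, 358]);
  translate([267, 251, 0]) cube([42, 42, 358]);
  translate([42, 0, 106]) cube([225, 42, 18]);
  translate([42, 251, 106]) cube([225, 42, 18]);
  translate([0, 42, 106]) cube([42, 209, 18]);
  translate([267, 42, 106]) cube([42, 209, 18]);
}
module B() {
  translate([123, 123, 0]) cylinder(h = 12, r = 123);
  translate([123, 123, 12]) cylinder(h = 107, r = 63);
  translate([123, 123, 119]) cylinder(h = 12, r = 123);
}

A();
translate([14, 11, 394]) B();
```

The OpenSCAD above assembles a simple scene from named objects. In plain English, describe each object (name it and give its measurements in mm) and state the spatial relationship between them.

A is a four-legged stool. The seat is a 309×293×36 mm slab whose top surface is at z = 394 mm; four square legs, each 42×42 mm in cross-section, run from the floor (z = 0) to the underside of the seat, each flush with a corner of the seat. Four stretchers, 42 mm wide and 18 mm tall, connect adjacent legs with their undersides at z = 106 mm, each running between the inner faces of the legs it joins and aligned with the legs' outer faces on the other axis.

B is a spool: two coaxial disc flanges of radius 123 mm and thickness 12 mm, joined by a core cylinder of radius 63 mm and height 107 mm. The lower flange rests on z = 0 and the three cylinders share a vertical axis.

The spool is on top of the stool.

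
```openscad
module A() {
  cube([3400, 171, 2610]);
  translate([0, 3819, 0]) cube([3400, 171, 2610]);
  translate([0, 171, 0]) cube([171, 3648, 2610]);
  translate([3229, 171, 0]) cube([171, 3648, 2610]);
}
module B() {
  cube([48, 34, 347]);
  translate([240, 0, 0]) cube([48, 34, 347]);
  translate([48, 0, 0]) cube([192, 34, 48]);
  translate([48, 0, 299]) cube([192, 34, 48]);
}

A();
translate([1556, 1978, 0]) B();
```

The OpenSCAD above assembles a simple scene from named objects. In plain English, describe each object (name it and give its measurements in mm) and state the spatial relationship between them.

A is the wall frame of a small rectangular building: four walls, each 2610 mm tall and 171 mm thick, enclosing a footprint 3400 mm (x) by 3990 mm (y) outside-to-outside, with no floor or roof. The front and back walls (the −y and +y sides) span the full width; the two side walls fit between them.

B is a picture frame with a 192×251 mm rectangular opening (x by z) and a uniform 48 mm border on every side. Frame depth is 34 mm along y. It is built from two vertical stiles running the full outside height and two horizontal rails spanning the gap between the stiles.

The picture frame sits inside the house frame, centred.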